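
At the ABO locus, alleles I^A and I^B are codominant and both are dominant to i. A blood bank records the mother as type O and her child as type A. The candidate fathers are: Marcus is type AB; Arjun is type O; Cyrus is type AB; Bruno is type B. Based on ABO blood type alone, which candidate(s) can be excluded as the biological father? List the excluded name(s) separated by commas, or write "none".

A candidate is excluded only if no genotype consistent with his phenotype could produce a type A child with a type O mother.
Arjun (type O): no genotype consistent with that phenotype can produce a type-A child with a type-O mother.
Bruno (type B): no genotype consistent with that phenotype can produce a type-A child with a type-O mother.

Arjun, Bruno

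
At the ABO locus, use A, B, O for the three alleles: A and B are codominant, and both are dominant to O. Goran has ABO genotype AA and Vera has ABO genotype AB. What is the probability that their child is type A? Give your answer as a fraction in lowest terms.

ABO cross AA × AB → offspring phenotypes: 1/2 A, 1/2 AB.
So P(type A) = 1/2.

1/2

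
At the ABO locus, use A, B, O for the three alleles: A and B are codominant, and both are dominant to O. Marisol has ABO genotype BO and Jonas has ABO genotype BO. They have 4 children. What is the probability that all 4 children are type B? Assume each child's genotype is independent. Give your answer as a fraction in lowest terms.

81/256

ABO cross BO × BO → 1/4 O, 3/4 B.
So P(type B) = 3/4 per child.
All 4 independent: (3/4)^4 = 81/256.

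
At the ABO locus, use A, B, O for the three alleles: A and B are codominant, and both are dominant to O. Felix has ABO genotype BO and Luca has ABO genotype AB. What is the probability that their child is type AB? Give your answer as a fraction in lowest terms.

ABO cross BO × AB → offspring phenotypes: 1/4 A, 1/2 B, 1/4 AB.
So P(type AB) = 1/4.

1/4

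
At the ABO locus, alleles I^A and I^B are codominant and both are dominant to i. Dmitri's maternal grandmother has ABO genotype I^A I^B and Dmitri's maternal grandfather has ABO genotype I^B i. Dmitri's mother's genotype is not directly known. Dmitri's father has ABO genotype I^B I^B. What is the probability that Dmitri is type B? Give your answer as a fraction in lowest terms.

3/4

Dmitri's mother's ABO genotype from I^A I^B × I^B i: 1/4 I^A I^B, 1/4 I^A i, 1/4 I^B I^B, 1/4 I^B i.
Crossing each possibility with the father I^B I^B and summing P(type B): 1/4·1/2 + 1/4·1/2 + 1/4·1 + 1/4·1 = 3/4.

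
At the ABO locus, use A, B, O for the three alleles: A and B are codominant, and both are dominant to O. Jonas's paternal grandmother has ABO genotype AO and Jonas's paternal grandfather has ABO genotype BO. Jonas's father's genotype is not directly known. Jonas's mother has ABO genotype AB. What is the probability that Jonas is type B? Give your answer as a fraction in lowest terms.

Jonas's father's ABO genotype from AO × BO: 1/4 AB, 1/4 AO, 1/4 BO, 1/4 OO.
Crossing each possibility with the mother AB and summing P(type B): 1/4·1/4 + 1/4·1/4 + 1/4·1/2 + 1/4·1/2 = 3/8.

3/8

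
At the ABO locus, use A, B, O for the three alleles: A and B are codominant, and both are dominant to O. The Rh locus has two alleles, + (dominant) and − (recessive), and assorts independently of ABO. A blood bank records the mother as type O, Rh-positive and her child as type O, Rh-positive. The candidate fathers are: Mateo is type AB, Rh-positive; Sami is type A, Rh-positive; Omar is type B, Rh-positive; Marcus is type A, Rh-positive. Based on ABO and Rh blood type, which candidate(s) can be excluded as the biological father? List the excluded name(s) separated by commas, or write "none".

Mateo

A candidate is excluded only if no genotype consistent with his phenotype could produce a type O, Rh-positive child with a type O, Rh-positive mother.
Mateo (type AB, Rh+): no genotype consistent with that phenotype can produce a type-O Rh+ child with a type-O mother.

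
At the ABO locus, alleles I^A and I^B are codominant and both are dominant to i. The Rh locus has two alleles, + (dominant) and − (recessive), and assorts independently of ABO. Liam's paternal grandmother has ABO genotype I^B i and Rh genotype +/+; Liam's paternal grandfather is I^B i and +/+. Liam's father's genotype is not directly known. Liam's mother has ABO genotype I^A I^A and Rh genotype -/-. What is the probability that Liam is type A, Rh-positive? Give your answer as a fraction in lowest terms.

Liam's father's ABO genotype from I^B i × I^B i: 1/4 I^B I^B, 1/2 I^B i, 1/4 i i.
Crossing each possibility with the mother I^A I^A and summing P(type A): 1/4·0 + 1/2·1/2 + 1/4·1 = 1/2.
Similarly for Rh via the father's Rh distribution: P(Rh+) = 1.
Independent loci: 1/2 × 1 = 1/2.

1/2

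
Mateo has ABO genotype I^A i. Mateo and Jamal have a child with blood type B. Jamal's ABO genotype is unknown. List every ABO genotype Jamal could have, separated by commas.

I^A I^B, I^B I^B, I^B i

For each candidate genotype of Jamal, check whether crossing it with I^A i can produce every observed child phenotype.
  I^A I^A → possible child types {A} ✗
  I^A I^B → possible child types {A, B, AB} ✓
  I^A i → possible child types {O, A} ✗
  I^B I^B → possible child types {B, AB} ✓
  I^B i → possible child types {O, A, B, AB} ✓
  i i → possible child types {O, A} ✗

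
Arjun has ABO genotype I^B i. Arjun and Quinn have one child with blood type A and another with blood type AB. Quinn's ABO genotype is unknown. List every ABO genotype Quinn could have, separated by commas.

For each candidate genotype of Quinn, check whether crossing it with I^B i can produce every observed child phenotype.
  I^A I^A → possible child types {A, AB} ✓
  I^A I^B → possible child types {A, B, AB} ✓
  I^A i → possible child types {O, A, B, AB} ✓
  I^B I^B → possible child types {B} ✗
  I^B i → possible child types {O, B} ✗
  i i → possible child types {O, B} ✗

I^A I^A, I^A I^B, I^A i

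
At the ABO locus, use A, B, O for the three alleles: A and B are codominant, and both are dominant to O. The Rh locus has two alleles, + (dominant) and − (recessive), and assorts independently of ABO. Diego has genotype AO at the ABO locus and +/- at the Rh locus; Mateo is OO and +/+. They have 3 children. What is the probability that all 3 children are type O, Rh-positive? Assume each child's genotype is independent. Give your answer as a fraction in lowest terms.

ABO cross AO × OO → 1/2 O, 1/2 A.
Rh cross +/- × +/+ → 1 Rh+; so P(type O, Rh-positive) = 1/2 × 1 = 1/2 per child.
All 3 independent: (1/2)^3 = 1/8.

1/8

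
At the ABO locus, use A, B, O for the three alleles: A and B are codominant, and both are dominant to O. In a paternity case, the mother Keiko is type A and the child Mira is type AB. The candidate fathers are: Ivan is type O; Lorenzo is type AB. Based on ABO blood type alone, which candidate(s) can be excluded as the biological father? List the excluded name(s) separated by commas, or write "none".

A candidate is excluded only if no genotype consistent with his phenotype could produce a type AB child with a type A mother.
Ivan (type O): no genotype consistent with that phenotype can produce a type-AB child with a type-A mother.

Ivan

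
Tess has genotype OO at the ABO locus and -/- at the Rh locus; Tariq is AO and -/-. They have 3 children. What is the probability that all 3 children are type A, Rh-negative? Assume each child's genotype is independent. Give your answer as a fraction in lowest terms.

ABO cross OO × AO → 1/2 O, 1/2 A.
Rh cross -/- × -/- → 1 Rh-; so P(type A, Rh-negative) = 1/2 × 1 = 1/2 per child.
All 3 independent: (1/2)^3 = 1/8.

1/8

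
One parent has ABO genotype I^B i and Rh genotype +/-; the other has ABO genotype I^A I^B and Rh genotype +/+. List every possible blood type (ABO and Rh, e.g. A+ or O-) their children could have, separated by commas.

Gametes from I^B i × I^A I^B give offspring ABO genotypes I^A I^B, I^A i, I^B I^B, I^B i, i.e. phenotypes A, B, AB.
Rh cross +/- × +/+ → phenotypes Rh+.
Combining independently: A+, B+, AB+.

A+, B+, AB+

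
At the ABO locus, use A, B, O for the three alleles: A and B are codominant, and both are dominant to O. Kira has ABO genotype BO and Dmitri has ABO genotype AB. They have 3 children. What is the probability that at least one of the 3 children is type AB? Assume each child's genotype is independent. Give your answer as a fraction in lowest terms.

ABO cross BO × AB → 1/4 A, 1/2 B, 1/4 AB.
So P(type AB) = 1/4 per child.
P(none) = (3/4)^3 = 27/64; P(at least one) = 1 − 27/64 = 37/64.

37/64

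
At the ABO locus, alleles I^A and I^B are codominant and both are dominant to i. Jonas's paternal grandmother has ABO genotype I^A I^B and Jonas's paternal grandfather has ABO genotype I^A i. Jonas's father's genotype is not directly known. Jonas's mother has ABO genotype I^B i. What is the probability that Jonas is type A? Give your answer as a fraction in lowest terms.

Jonas's father's ABO genotype from I^A I^B × I^A i: 1/4 I^A I^A, 1/4 I^A I^B, 1/4 I^A i, 1/4 I^B i.
Crossing each possibility with the mother I^B i and summing P(type A): 1/4·1/2 + 1/4·1/4 + 1/4·1/4 + 1/4·0 = 1/4.

1/4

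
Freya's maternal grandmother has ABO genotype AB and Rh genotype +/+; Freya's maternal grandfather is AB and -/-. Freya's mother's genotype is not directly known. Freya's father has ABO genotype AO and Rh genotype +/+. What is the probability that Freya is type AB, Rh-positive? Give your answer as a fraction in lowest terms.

Freya's mother's ABO genotype from AB × AB: 1/4 AA, 1/2 AB, 1/4 BB.
Crossing each possibility with the father AO and summing P(type AB): 1/4·0 + 1/2·1/4 + 1/4·1/2 = 1/4.
Similarly for Rh via the mother's Rh distribution: P(Rh+) = 1.
Independent loci: 1/4 × 1 = 1/4.

1/4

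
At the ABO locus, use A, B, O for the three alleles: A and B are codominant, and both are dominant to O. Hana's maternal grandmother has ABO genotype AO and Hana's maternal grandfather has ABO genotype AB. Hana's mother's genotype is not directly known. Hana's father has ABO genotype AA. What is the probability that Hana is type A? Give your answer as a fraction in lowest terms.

3/4

Hana's mother's ABO genotype from AO × AB: 1/4 AA, 1/4 AB, 1/4 AO, 1/4 BO.
Crossing each possibility with the father AA and summing P(type A): 1/4·1 + 1/4·1/2 + 1/4·1 + 1/4·1/2 = 3/4.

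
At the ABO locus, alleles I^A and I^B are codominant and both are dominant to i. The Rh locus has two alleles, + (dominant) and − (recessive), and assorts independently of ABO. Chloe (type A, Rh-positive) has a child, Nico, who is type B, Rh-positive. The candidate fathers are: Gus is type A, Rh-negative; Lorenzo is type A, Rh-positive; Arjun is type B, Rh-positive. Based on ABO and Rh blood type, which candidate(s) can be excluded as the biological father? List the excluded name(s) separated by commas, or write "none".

A candidate is excluded only if no genotype consistent with his phenotype could produce a type B, Rh-positive child with a type A, Rh-positive mother.
Gus (type A, Rh-): no genotype consistent with that phenotype can produce a type-B Rh+ child with a type-A mother.
Lorenzo (type A, Rh+): no genotype consistent with that phenotype can produce a type-B Rh+ child with a type-A mother.

Gus, Lorenzo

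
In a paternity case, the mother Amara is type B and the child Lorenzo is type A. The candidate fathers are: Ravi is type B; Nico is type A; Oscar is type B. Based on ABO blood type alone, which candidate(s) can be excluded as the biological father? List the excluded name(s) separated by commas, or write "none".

A candidate is excluded only if no genotype consistent with his phenotype could produce a type A child with a type B mother.
Ravi (type B): no genotype consistent with that phenotype can produce a type-A child with a type-B mother.
Oscar (type B): no genotype consistent with that phenotype can produce a type-A child with a type-B mother.

Ravi, Oscar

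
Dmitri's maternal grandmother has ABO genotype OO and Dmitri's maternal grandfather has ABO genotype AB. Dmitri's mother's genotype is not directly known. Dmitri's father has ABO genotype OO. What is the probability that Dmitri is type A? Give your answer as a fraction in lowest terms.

Dmitri's mother's ABO genotype from OO × AB: 1/2 AO, 1/2 BO.
Crossing each possibility with the father OO and summing P(type A): 1/2·1/2 + 1/2·0 = 1/4.

1/4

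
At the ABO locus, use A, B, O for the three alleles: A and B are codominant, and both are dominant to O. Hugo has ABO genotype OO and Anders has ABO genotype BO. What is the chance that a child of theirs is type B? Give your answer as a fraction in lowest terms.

1/2

ABO cross OO × BO → offspring phenotypes: 1/2 O, 1/2 B.
So P(type B) = 1/2.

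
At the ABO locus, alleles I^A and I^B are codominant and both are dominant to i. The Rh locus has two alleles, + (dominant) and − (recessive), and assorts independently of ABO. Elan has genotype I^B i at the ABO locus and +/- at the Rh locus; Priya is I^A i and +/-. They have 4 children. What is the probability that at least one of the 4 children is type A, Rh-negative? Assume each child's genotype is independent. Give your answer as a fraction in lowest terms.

ABO cross I^B i × I^A i → 1/4 O, 1/4 A, 1/4 B, 1/4 AB.
Rh cross +/- × +/- → 3/4 Rh+, 1/4 Rh-; so P(type A, Rh-negative) = 1/4 × 1/4 = 1/16 per child.
P(none) = (15/16)^4 = 50625/65536; P(at least one) = 1 − 50625/65536 = 14911/65536.

14911/65536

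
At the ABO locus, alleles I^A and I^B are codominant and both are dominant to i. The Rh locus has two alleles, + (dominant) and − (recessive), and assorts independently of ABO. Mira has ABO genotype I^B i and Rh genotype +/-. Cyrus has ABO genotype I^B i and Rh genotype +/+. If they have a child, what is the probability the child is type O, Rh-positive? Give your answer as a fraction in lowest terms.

ABO cross I^B i × I^B i → offspring phenotypes: 1/4 O, 3/4 B.
Rh cross +/- × +/+ → 1 Rh+.
Independent loci: P(type O, Rh-positive) = 1/4 × 1 = 1/4.

1/4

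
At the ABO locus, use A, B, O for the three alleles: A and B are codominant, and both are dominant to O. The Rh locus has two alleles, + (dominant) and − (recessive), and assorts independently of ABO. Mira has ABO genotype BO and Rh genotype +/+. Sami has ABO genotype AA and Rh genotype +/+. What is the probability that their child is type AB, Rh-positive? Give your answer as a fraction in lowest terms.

1/2

ABO cross BO × AA → offspring phenotypes: 1/2 A, 1/2 AB.
Rh cross +/+ × +/+ → 1 Rh+.
Independent loci: P(type AB, Rh-positive) = 1/2 × 1 = 1/2.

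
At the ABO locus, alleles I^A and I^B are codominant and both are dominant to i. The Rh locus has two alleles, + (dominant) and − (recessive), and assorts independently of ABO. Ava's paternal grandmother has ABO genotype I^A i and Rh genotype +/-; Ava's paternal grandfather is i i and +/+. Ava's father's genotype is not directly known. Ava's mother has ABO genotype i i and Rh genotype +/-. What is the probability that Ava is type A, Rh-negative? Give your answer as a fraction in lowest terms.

Ava's father's ABO genotype from I^A i × i i: 1/2 I^A i, 1/2 i i.
Crossing each possibility with the mother i i and summing P(type A): 1/2·1/2 + 1/2·0 = 1/4.
Similarly for Rh via the father's Rh distribution: P(Rh-) = 1/8.
Independent loci: 1/4 × 1/8 = 1/32.

1/32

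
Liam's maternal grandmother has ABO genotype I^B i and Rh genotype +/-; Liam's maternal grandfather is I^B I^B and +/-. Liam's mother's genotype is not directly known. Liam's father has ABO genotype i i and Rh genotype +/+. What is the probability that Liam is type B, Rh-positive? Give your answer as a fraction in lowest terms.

Liam's mother's ABO genotype from I^B i × I^B I^B: 1/2 I^B I^B, 1/2 I^B i.
Crossing each possibility with the father i i and summing P(type B): 1/2·1 + 1/2·1/2 = 3/4.
Similarly for Rh via the mother's Rh distribution: P(Rh+) = 1.
Independent loci: 3/4 × 1 = 3/4.

3/4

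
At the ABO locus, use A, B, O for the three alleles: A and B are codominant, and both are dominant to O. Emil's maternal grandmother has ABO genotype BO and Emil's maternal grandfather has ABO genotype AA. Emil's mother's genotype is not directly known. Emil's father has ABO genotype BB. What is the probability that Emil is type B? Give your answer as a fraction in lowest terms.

Emil's mother's ABO genotype from BO × AA: 1/2 AB, 1/2 AO.
Crossing each possibility with the father BB and summing P(type B): 1/2·1/2 + 1/2·1/2 = 1/2.

1/2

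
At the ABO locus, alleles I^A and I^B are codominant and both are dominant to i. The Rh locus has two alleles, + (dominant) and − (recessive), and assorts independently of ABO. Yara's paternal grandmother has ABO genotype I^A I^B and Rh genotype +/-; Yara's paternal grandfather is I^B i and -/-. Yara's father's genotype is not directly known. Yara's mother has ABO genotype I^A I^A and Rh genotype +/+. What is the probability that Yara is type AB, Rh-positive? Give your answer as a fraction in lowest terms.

1/2

Yara's father's ABO genotype from I^A I^B × I^B i: 1/4 I^A I^B, 1/4 I^A i, 1/4 I^B I^B, 1/4 I^B i.
Crossing each possibility with the mother I^A I^A and summing P(type AB): 1/4·1/2 + 1/4·0 + 1/4·1 + 1/4·1/2 = 1/2.
Similarly for Rh via the father's Rh distribution: P(Rh+) = 1.
Independent loci: 1/2 × 1 = 1/2.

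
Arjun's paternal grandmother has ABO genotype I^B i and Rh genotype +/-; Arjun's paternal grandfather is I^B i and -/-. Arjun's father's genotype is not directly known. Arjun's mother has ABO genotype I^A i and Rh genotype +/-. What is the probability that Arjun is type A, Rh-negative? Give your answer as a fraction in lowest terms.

3/32

Arjun's father's ABO genotype from I^B i × I^B i: 1/4 I^B I^B, 1/2 I^B i, 1/4 i i.
Crossing each possibility with the mother I^A i and summing P(type A): 1/4·0 + 1/2·1/4 + 1/4·1/2 = 1/4.
Similarly for Rh via the father's Rh distribution: P(Rh-) = 3/8.
Independent loci: 1/4 × 3/8 = 3/32.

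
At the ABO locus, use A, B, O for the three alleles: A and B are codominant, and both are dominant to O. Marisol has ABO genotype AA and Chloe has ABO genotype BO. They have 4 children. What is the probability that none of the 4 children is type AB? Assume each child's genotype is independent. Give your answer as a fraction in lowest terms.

1/16

ABO cross AA × BO → 1/2 A, 1/2 AB.
So P(type AB) = 1/2 per child.
P(not type AB) = 1/2 for one child; (1/2)^4 = 1/16.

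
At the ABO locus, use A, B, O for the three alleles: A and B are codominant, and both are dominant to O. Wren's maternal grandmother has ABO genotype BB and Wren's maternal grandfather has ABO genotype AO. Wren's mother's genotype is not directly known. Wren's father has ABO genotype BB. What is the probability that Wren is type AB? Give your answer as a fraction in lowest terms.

1/4

Wren's mother's ABO genotype from BB × AO: 1/2 AB, 1/2 BO.
Crossing each possibility with the father BB and summing P(type AB): 1/2·1/2 + 1/2·0 = 1/4.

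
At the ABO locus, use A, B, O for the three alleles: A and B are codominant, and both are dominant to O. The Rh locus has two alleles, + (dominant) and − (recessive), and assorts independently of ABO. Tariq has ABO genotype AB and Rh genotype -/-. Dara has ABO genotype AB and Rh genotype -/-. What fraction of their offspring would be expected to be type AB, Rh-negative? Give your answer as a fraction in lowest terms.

1/2

ABO cross AB × AB → offspring phenotypes: 1/4 A, 1/4 B, 1/2 AB.
Rh cross -/- × -/- → 1 Rh-.
Independent loci: P(type AB, Rh-negative) = 1/2 × 1 = 1/2.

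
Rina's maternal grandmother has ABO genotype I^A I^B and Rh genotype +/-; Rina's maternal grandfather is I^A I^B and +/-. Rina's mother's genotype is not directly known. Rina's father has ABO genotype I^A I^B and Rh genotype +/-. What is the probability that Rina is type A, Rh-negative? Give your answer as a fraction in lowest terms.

1/16

Rina's mother's ABO genotype from I^A I^B × I^A I^B: 1/4 I^A I^A, 1/2 I^A I^B, 1/4 I^B I^B.
Crossing each possibility with the father I^A I^B and summing P(type A): 1/4·1/2 + 1/2·1/4 + 1/4·0 = 1/4.
Similarly for Rh via the mother's Rh distribution: P(Rh-) = 1/4.
Independent loci: 1/4 × 1/4 = 1/16.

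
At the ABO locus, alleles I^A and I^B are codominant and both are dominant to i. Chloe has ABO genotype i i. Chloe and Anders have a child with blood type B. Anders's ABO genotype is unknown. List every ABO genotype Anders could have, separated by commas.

I^A I^B, I^B I^B, I^B i

For each candidate genotype of Anders, check whether crossing it with i i can produce every observed child phenotype.
  I^A I^A → possible child types {A} ✗
  I^A I^B → possible child types {A, B} ✓
  I^A i → possible child types {O, A} ✗
  I^B I^B → possible child types {B} ✓
  I^B i → possible child types {O, B} ✓
  i i → possible child types {O} ✗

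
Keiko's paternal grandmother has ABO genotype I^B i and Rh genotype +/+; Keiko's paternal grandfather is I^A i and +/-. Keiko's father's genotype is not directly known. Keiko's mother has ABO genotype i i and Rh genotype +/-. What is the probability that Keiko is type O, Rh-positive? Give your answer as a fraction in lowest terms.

Keiko's father's ABO genotype from I^B i × I^A i: 1/4 I^A I^B, 1/4 I^A i, 1/4 I^B i, 1/4 i i.
Crossing each possibility with the mother i i and summing P(type O): 1/4·0 + 1/4·1/2 + 1/4·1/2 + 1/4·1 = 1/2.
Similarly for Rh via the father's Rh distribution: P(Rh+) = 7/8.
Independent loci: 1/2 × 7/8 = 7/16.

7/16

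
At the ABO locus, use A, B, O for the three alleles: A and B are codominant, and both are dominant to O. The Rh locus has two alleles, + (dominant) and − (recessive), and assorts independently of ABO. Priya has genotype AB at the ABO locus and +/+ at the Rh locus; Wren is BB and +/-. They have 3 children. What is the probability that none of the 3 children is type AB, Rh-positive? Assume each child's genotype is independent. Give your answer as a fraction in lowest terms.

ABO cross AB × BB → 1/2 B, 1/2 AB.
Rh cross +/+ × +/- → 1 Rh+; so P(type AB, Rh-positive) = 1/2 × 1 = 1/2 per child.
P(not type AB, Rh-positive) = 1/2 for one child; (1/2)^3 = 1/8.

1/8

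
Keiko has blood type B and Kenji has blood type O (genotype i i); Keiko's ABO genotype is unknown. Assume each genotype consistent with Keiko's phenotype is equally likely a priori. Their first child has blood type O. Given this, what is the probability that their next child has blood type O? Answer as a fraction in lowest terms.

Possible genotypes: Keiko ∈ {I^B I^B, I^B i}; Kenji ∈ {i i}.
Weight each parental genotype pair by prior × P(type-O child):
  I^B i × i i: posterior weight 1; P(next child type O) = 1/2.
Weighted sum = 1/2.

1/2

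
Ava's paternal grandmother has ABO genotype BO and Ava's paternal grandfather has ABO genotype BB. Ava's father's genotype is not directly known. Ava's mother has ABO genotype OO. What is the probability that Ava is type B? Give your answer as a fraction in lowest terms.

3/4

Ava's father's ABO genotype from BO × BB: 1/2 BB, 1/2 BO.
Crossing each possibility with the mother OO and summing P(type B): 1/2·1 + 1/2·1/2 = 3/4.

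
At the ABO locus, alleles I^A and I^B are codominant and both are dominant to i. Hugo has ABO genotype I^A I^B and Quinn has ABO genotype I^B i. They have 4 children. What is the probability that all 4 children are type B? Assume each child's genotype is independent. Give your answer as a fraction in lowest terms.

ABO cross I^A I^B × I^B i → 1/4 A, 1/2 B, 1/4 AB.
So P(type B) = 1/2 per child.
All 4 independent: (1/2)^4 = 1/16.

1/16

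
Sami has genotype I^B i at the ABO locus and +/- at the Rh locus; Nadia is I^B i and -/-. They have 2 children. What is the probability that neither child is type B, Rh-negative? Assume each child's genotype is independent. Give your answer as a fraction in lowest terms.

ABO cross I^B i × I^B i → 1/4 O, 3/4 B.
Rh cross +/- × -/- → 1/2 Rh+, 1/2 Rh-; so P(type B, Rh-negative) = 3/4 × 1/2 = 3/8 per child.
P(not type B, Rh-negative) = 5/8 for one child; (5/8)^2 = 25/64.

25/64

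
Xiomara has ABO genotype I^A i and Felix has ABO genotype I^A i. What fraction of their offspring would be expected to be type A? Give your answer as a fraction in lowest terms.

3/4

ABO cross I^A i × I^A i → offspring phenotypes: 1/4 O, 3/4 A.
So P(type A) = 3/4.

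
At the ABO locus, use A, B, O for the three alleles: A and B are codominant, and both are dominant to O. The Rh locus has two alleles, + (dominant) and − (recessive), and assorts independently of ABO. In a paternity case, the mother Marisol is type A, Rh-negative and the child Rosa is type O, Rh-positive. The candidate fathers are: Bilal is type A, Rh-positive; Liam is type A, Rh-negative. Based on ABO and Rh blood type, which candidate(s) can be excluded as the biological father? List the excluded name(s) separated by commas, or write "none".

Liam

A candidate is excluded only if no genotype consistent with his phenotype could produce a type O, Rh-positive child with a type A, Rh-negative mother.
Liam (type A, Rh-): no genotype consistent with that phenotype can produce a type-O Rh+ child with a type-A mother.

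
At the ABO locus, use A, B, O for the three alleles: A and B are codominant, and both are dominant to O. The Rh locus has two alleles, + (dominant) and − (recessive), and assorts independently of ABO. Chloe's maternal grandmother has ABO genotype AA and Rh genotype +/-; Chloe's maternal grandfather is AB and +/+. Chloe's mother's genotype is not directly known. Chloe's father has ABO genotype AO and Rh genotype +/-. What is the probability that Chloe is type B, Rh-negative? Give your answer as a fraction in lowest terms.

Chloe's mother's ABO genotype from AA × AB: 1/2 AA, 1/2 AB.
Crossing each possibility with the father AO and summing P(type B): 1/2·0 + 1/2·1/4 = 1/8.
Similarly for Rh via the mother's Rh distribution: P(Rh-) = 1/8.
Independent loci: 1/8 × 1/8 = 1/64.

1/64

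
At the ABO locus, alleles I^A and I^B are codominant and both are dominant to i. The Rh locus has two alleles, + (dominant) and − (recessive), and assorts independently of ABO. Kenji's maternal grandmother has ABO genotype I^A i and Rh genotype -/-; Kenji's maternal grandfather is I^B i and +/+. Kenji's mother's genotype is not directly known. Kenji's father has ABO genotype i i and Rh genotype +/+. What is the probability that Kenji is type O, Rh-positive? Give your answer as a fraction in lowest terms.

1/2

Kenji's mother's ABO genotype from I^A i × I^B i: 1/4 I^A I^B, 1/4 I^A i, 1/4 I^B i, 1/4 i i.
Crossing each possibility with the father i i and summing P(type O): 1/4·0 + 1/4·1/2 + 1/4·1/2 + 1/4·1 = 1/2.
Similarly for Rh via the mother's Rh distribution: P(Rh+) = 1.
Independent loci: 1/2 × 1 = 1/2.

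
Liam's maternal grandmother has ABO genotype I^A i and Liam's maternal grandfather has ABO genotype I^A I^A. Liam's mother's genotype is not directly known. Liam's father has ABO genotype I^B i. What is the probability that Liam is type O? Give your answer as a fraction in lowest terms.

Liam's mother's ABO genotype from I^A i × I^A I^A: 1/2 I^A I^A, 1/2 I^A i.
Crossing each possibility with the father I^B i and summing P(type O): 1/2·0 + 1/2·1/4 = 1/8.

1/8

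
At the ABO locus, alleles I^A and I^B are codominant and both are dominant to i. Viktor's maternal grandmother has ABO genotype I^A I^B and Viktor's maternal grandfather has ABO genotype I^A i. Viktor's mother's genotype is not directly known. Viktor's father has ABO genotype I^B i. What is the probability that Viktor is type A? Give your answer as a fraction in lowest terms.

1/4

Viktor's mother's ABO genotype from I^A I^B × I^A i: 1/4 I^A I^A, 1/4 I^A I^B, 1/4 I^A i, 1/4 I^B i.
Crossing each possibility with the father I^B i and summing P(type A): 1/4·1/2 + 1/4·1/4 + 1/4·1/4 + 1/4·0 = 1/4.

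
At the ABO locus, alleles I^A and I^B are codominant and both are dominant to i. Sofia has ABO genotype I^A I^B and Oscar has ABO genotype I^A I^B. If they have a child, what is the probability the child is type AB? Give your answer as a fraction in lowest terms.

1/2

ABO cross I^A I^B × I^A I^B → offspring phenotypes: 1/4 A, 1/4 B, 1/2 AB.
So P(type AB) = 1/2.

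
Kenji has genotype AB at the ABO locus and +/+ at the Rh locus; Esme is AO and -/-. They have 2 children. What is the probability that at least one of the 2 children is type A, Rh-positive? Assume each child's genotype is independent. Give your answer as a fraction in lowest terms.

3/4

ABO cross AB × AO → 1/2 A, 1/4 B, 1/4 AB.
Rh cross +/+ × -/- → 1 Rh+; so P(type A, Rh-positive) = 1/2 × 1 = 1/2 per child.
P(none) = (1/2)^2 = 1/4; P(at least one) = 1 − 1/4 = 3/4.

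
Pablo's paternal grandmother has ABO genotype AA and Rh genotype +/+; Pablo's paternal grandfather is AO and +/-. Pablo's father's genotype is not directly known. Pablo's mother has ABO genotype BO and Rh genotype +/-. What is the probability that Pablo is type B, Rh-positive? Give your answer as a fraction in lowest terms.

Pablo's father's ABO genotype from AA × AO: 1/2 AA, 1/2 AO.
Crossing each possibility with the mother BO and summing P(type B): 1/2·0 + 1/2·1/4 = 1/8.
Similarly for Rh via the father's Rh distribution: P(Rh+) = 7/8.
Independent loci: 1/8 × 7/8 = 7/64.

7/64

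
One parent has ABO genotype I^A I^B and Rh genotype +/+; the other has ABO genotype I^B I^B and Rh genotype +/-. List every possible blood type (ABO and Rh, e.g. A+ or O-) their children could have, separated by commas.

Gametes from I^A I^B × I^B I^B give offspring ABO genotypes I^A I^B, I^B I^B, i.e. phenotypes B, AB.
Rh cross +/+ × +/- → phenotypes Rh+.
Combining independently: B+, AB+.

B+, AB+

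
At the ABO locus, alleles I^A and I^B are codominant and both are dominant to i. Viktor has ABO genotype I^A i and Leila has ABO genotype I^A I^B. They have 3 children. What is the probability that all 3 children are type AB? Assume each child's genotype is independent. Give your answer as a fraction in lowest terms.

1/64

ABO cross I^A i × I^A I^B → 1/2 A, 1/4 B, 1/4 AB.
So P(type AB) = 1/4 per child.
All 3 independent: (1/4)^3 = 1/64.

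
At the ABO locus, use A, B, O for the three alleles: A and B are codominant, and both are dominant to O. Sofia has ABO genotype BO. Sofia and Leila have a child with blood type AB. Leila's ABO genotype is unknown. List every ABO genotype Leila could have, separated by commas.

AA, AB, AO

For each candidate genotype of Leila, check whether crossing it with BO can produce every observed child phenotype.
  AA → possible child types {A, AB} ✓
  AB → possible child types {A, B, AB} ✓
  AO → possible child types {O, A, B, AB} ✓
  BB → possible child types {B} ✗
  BO → possible child types {O, B} ✗
  OO → possible child types {O, B} ✗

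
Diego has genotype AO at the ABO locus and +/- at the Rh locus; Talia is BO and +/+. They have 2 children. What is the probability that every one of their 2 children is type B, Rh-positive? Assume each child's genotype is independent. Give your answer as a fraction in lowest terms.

1/16

ABO cross AO × BO → 1/4 O, 1/4 A, 1/4 B, 1/4 AB.
Rh cross +/- × +/+ → 1 Rh+; so P(type B, Rh-positive) = 1/4 × 1 = 1/4 per child.
All 2 independent: (1/4)^2 = 1/16.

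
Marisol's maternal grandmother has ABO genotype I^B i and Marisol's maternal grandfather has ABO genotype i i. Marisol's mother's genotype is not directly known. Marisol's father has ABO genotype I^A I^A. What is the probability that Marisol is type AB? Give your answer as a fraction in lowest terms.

1/4

Marisol's mother's ABO genotype from I^B i × i i: 1/2 I^B i, 1/2 i i.
Crossing each possibility with the father I^A I^A and summing P(type AB): 1/2·1/2 + 1/2·0 = 1/4.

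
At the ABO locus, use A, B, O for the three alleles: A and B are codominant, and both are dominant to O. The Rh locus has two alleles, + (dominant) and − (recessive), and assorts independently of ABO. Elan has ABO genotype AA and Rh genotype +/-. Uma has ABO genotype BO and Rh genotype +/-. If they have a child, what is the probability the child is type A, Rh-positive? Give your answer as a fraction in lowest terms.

3/8

ABO cross AA × BO → offspring phenotypes: 1/2 A, 1/2 AB.
Rh cross +/- × +/- → 3/4 Rh+, 1/4 Rh-.
Independent loci: P(type A, Rh-positive) = 1/2 × 3/4 = 3/8.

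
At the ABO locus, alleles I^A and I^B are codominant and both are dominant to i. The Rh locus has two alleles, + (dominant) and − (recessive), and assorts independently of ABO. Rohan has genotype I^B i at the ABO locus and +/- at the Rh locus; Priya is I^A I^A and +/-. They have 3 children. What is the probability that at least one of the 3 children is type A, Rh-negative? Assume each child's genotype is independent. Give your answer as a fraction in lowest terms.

169/512

ABO cross I^B i × I^A I^A → 1/2 A, 1/2 AB.
Rh cross +/- × +/- → 3/4 Rh+, 1/4 Rh-; so P(type A, Rh-negative) = 1/2 × 1/4 = 1/8 per child.
P(none) = (7/8)^3 = 343/512; P(at least one) = 1 − 343/512 = 169/512.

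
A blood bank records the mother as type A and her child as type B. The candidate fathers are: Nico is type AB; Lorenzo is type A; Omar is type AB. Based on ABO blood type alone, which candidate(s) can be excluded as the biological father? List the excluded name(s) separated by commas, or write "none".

Lorenzo

A candidate is excluded only if no genotype consistent with his phenotype could produce a type B child with a type A mother.
Lorenzo (type A): no genotype consistent with that phenotype can produce a type-B child with a type-A mother.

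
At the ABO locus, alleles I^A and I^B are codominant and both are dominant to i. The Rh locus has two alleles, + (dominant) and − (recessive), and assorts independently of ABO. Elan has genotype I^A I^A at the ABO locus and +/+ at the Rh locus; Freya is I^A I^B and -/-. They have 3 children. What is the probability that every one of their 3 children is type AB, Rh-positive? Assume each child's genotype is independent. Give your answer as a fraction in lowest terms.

ABO cross I^A I^A × I^A I^B → 1/2 A, 1/2 AB.
Rh cross +/+ × -/- → 1 Rh+; so P(type AB, Rh-positive) = 1/2 × 1 = 1/2 per child.
All 3 independent: (1/2)^3 = 1/8.

1/8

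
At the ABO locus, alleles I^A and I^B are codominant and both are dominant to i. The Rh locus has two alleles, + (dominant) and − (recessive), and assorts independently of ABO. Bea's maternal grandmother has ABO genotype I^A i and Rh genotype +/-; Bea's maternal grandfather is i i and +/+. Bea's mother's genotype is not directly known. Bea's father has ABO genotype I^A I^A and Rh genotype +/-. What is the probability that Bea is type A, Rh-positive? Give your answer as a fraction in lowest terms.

Bea's mother's ABO genotype from I^A i × i i: 1/2 I^A i, 1/2 i i.
Crossing each possibility with the father I^A I^A and summing P(type A): 1/2·1 + 1/2·1 = 1.
Similarly for Rh via the mother's Rh distribution: P(Rh+) = 7/8.
Independent loci: 1 × 7/8 = 7/8.

7/8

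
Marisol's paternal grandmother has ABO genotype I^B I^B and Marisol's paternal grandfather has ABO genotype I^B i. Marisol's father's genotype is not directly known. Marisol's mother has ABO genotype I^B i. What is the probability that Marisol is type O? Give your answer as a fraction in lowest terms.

1/8

Marisol's father's ABO genotype from I^B I^B × I^B i: 1/2 I^B I^B, 1/2 I^B i.
Crossing each possibility with the mother I^B i and summing P(type O): 1/2·0 + 1/2·1/4 = 1/8.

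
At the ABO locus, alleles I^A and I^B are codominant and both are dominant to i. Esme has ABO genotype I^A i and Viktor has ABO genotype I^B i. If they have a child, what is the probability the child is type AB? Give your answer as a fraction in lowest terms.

ABO cross I^A i × I^B i → offspring phenotypes: 1/4 O, 1/4 A, 1/4 B, 1/4 AB.
So P(type AB) = 1/4.

1/4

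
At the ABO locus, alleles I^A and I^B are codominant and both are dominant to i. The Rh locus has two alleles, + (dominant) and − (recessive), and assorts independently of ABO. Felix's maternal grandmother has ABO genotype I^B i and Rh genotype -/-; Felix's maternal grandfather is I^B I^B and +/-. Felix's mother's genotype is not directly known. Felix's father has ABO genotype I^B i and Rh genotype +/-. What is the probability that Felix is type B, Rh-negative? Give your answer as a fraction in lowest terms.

Felix's mother's ABO genotype from I^B i × I^B I^B: 1/2 I^B I^B, 1/2 I^B i.
Crossing each possibility with the father I^B i and summing P(type B): 1/2·1 + 1/2·3/4 = 7/8.
Similarly for Rh via the mother's Rh distribution: P(Rh-) = 3/8.
Independent loci: 7/8 × 3/8 = 21/64.

21/64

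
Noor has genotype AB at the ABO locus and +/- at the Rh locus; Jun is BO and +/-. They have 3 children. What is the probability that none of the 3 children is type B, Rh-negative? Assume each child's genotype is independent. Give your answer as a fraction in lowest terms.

ABO cross AB × BO → 1/4 A, 1/2 B, 1/4 AB.
Rh cross +/- × +/- → 3/4 Rh+, 1/4 Rh-; so P(type B, Rh-negative) = 1/2 × 1/4 = 1/8 per child.
P(not type B, Rh-negative) = 7/8 for one child; (7/8)^3 = 343/512.

343/512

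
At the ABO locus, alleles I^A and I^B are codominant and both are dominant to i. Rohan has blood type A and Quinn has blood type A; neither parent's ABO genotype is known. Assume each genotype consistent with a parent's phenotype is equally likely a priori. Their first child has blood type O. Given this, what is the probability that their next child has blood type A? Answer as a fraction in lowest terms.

Possible genotypes: Rohan ∈ {I^A I^A, I^A i}; Quinn ∈ {I^A I^A, I^A i}.
Weight each parental genotype pair by prior × P(type-O child):
  I^A i × I^A i: posterior weight 1; P(next child type A) = 3/4.
Weighted sum = 3/4.

3/4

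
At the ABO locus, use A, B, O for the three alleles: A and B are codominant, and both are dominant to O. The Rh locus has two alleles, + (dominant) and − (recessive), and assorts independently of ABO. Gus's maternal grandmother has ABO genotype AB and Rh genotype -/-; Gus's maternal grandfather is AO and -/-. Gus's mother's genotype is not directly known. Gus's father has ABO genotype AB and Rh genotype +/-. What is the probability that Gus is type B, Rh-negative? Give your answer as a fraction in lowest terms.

1/8

Gus's mother's ABO genotype from AB × AO: 1/4 AA, 1/4 AB, 1/4 AO, 1/4 BO.
Crossing each possibility with the father AB and summing P(type B): 1/4·0 + 1/4·1/4 + 1/4·1/4 + 1/4·1/2 = 1/4.
Similarly for Rh via the mother's Rh distribution: P(Rh-) = 1/2.
Independent loci: 1/4 × 1/2 = 1/8.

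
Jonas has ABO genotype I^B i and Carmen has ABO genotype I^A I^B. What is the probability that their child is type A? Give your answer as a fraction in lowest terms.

ABO cross I^B i × I^A I^B → offspring phenotypes: 1/4 A, 1/2 B, 1/4 AB.
So P(type A) = 1/4.

1/4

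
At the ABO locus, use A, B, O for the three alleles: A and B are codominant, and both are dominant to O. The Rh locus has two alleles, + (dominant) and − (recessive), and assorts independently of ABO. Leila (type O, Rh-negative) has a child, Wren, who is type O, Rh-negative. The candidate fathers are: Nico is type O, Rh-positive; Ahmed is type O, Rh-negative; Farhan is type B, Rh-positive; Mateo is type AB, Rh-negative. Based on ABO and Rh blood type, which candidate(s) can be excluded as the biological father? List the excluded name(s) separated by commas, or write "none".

Mateo

A candidate is excluded only if no genotype consistent with his phenotype could produce a type O, Rh-negative child with a type O, Rh-negative mother.
Mateo (type AB, Rh-): no genotype consistent with that phenotype can produce a type-O Rh- child with a type-O mother.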